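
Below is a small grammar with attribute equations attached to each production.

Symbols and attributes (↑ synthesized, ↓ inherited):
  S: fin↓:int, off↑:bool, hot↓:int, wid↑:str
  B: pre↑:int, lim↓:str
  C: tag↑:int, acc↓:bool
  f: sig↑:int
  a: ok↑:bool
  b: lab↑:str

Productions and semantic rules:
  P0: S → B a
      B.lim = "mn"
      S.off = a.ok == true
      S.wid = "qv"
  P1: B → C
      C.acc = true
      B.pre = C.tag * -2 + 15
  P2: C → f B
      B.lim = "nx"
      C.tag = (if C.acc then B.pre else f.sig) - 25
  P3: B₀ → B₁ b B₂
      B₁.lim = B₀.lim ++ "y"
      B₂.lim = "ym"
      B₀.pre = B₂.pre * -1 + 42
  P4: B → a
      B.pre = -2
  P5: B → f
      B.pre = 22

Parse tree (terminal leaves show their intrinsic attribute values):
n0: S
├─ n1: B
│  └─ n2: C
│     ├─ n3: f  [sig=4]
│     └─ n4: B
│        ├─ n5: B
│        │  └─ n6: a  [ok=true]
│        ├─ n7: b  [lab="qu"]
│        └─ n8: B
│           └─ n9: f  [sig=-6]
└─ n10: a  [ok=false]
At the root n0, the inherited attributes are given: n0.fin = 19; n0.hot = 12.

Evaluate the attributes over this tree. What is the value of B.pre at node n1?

1. n0.fin = 19  [given at root]
2. n0.hot = 12  [given at root]
3. n1.lim = "mn"  ["mn"]
4. n2.acc = true  [true]
5. n3.sig = 4  [terminal]
6. n4.lim = "nx"  ["nx"]
7. n5.lim = "nxy"  [B₀.lim ++ "y"]
8. n6.ok = true  [terminal]
9. n5.pre = -2  [-2]
10. n7.lab = "qu"  [terminal]
11. n8.lim = "ym"  ["ym"]
12. n9.sig = -6  [terminal]
13. n8.pre = 22  [22]
14. n4.pre = 20  [B₂.pre * -1 + 42]
15. n2.tag = -5  [(if C.acc then B.pre else f.sig) - 25]
16. n1.pre = 25  [C.tag * -2 + 15]
17. n10.ok = false  [terminal]
18. n0.off = false  [a.ok == true]
19. n0.wid = "qv"  ["qv"]

25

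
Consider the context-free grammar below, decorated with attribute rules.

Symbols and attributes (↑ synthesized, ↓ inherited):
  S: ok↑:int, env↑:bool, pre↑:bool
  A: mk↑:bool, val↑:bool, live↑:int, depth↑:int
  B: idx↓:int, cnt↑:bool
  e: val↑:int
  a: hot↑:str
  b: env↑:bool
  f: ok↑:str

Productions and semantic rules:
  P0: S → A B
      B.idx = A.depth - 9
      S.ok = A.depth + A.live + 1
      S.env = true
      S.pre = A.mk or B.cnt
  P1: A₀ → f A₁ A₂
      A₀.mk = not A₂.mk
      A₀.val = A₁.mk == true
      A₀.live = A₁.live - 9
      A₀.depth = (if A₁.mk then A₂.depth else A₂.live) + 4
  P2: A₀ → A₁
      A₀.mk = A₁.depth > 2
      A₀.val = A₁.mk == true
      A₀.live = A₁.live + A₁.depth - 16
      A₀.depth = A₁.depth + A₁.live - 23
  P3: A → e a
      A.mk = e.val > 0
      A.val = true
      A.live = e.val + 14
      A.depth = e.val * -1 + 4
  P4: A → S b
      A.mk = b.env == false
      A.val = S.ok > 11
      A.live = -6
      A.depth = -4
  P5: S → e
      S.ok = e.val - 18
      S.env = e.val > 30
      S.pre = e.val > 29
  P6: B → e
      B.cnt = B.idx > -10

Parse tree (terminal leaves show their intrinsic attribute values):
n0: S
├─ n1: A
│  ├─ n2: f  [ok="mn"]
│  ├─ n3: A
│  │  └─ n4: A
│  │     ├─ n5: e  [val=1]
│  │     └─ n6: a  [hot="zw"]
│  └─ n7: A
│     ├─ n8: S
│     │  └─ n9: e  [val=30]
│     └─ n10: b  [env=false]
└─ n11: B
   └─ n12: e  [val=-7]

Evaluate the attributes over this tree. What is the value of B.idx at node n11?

-9

1. n2.ok = "mn"  [terminal]
2. n5.val = 1  [terminal]
3. n6.hot = "zw"  [terminal]
4. n4.mk = true  [e.val > 0]
5. n4.val = true  [true]
6. n4.live = 15  [e.val + 14]
7. n4.depth = 3  [e.val * -1 + 4]
8. n3.mk = true  [A₁.depth > 2]
9. n3.val = true  [A₁.mk == true]
10. n3.live = 2  [A₁.live + A₁.depth - 16]
11. n3.depth = -5  [A₁.depth + A₁.live - 23]
12. n9.val = 30  [terminal]
13. n8.ok = 12  [e.val - 18]
14. n8.env = false  [e.val > 30]
15. n8.pre = true  [e.val > 29]
16. n10.env = false  [terminal]
17. n7.mk = true  [b.env == false]
18. n7.val = true  [S.ok > 11]
19. n7.live = -6  [-6]
20. n7.depth = -4  [-4]
21. n1.mk = false  [not A₂.mk]
22. n1.val = true  [A₁.mk == true]
23. n1.live = -7  [A₁.live - 9]
24. n1.depth = 0  [(if A₁.mk then A₂.depth else A₂.live) + 4]
25. n11.idx = -9  [A.depth - 9]
26. n12.val = -7  [terminal]
27. n11.cnt = true  [B.idx > -10]
28. n0.ok = -6  [A.depth + A.live + 1]
29. n0.env = true  [true]
30. n0.pre = true  [A.mk or B.cnt]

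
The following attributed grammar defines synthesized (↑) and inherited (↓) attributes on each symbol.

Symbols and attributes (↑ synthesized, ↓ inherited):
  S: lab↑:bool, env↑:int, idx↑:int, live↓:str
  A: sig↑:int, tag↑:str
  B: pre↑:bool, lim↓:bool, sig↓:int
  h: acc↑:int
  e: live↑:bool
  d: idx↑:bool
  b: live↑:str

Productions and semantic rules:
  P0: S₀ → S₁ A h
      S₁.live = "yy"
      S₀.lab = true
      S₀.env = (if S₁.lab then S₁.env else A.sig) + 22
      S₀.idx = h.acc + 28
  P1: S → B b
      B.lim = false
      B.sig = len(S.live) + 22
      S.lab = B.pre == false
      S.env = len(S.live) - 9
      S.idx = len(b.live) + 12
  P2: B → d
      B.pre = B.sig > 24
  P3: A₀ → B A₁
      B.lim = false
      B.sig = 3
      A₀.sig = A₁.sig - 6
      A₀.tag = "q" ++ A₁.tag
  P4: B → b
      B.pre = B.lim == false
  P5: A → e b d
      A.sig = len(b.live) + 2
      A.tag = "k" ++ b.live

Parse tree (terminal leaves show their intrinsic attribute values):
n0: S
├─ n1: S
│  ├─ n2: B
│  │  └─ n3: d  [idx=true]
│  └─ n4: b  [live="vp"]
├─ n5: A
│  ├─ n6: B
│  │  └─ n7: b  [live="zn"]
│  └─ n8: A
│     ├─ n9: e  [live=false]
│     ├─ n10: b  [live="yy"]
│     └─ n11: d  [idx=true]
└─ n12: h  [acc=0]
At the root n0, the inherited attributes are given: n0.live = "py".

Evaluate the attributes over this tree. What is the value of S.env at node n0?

15

1. n0.live = "py"  [given at root]
2. n1.live = "yy"  ["yy"]
3. n2.lim = false  [false]
4. n2.sig = 24  [len(S.live) + 22]
5. n3.idx = true  [terminal]
6. n2.pre = false  [B.sig > 24]
7. n4.live = "vp"  [terminal]
8. n1.lab = true  [B.pre == false]
9. n1.env = -7  [len(S.live) - 9]
10. n1.idx = 14  [len(b.live) + 12]
11. n6.lim = false  [false]
12. n6.sig = 3  [3]
13. n7.live = "zn"  [terminal]
14. n6.pre = true  [B.lim == false]
15. n9.live = false  [terminal]
16. n10.live = "yy"  [terminal]
17. n11.idx = true  [terminal]
18. n8.sig = 4  [len(b.live) + 2]
19. n8.tag = "kyy"  ["k" ++ b.live]
20. n5.sig = -2  [A₁.sig - 6]
21. n5.tag = "qkyy"  ["q" ++ A₁.tag]
22. n12.acc = 0  [terminal]
23. n0.lab = true  [true]
24. n0.env = 15  [(if S₁.lab then S₁.env else A.sig) + 22]
25. n0.idx = 28  [h.acc + 28]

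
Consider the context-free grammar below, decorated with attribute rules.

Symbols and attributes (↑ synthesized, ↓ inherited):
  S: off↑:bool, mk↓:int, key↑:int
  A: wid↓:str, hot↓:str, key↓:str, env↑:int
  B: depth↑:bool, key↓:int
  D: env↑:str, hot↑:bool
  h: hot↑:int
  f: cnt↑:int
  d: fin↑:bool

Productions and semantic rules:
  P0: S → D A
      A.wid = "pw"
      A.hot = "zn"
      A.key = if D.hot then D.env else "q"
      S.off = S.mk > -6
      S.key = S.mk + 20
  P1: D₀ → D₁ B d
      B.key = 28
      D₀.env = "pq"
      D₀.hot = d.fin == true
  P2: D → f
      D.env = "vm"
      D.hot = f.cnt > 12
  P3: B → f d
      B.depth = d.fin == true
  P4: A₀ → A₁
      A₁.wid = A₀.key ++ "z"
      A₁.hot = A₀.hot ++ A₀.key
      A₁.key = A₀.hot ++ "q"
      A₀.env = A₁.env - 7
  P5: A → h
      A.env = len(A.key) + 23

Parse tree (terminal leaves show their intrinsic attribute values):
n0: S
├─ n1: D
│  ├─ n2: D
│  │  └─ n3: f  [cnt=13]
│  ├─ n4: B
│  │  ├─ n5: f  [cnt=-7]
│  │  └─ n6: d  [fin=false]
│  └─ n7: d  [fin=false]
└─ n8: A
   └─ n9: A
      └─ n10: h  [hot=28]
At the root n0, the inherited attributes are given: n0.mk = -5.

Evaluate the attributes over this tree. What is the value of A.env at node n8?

1. n0.mk = -5  [given at root]
2. n3.cnt = 13  [terminal]
3. n2.env = "vm"  ["vm"]
4. n2.hot = true  [f.cnt > 12]
5. n4.key = 28  [28]
6. n5.cnt = -7  [terminal]
7. n6.fin = false  [terminal]
8. n4.depth = false  [d.fin == true]
9. n7.fin = false  [terminal]
10. n1.env = "pq"  ["pq"]
11. n1.hot = false  [d.fin == true]
12. n8.wid = "pw"  ["pw"]
13. n8.hot = "zn"  ["zn"]
14. n8.key = "q"  [if D.hot then D.env else "q"]
15. n9.wid = "qz"  [A₀.key ++ "z"]
16. n9.hot = "znq"  [A₀.hot ++ A₀.key]
17. n9.key = "znq"  [A₀.hot ++ "q"]
18. n10.hot = 28  [terminal]
19. n9.env = 26  [len(A.key) + 23]
20. n8.env = 19  [A₁.env - 7]
21. n0.off = true  [S.mk > -6]
22. n0.key = 15  [S.mk + 20]

19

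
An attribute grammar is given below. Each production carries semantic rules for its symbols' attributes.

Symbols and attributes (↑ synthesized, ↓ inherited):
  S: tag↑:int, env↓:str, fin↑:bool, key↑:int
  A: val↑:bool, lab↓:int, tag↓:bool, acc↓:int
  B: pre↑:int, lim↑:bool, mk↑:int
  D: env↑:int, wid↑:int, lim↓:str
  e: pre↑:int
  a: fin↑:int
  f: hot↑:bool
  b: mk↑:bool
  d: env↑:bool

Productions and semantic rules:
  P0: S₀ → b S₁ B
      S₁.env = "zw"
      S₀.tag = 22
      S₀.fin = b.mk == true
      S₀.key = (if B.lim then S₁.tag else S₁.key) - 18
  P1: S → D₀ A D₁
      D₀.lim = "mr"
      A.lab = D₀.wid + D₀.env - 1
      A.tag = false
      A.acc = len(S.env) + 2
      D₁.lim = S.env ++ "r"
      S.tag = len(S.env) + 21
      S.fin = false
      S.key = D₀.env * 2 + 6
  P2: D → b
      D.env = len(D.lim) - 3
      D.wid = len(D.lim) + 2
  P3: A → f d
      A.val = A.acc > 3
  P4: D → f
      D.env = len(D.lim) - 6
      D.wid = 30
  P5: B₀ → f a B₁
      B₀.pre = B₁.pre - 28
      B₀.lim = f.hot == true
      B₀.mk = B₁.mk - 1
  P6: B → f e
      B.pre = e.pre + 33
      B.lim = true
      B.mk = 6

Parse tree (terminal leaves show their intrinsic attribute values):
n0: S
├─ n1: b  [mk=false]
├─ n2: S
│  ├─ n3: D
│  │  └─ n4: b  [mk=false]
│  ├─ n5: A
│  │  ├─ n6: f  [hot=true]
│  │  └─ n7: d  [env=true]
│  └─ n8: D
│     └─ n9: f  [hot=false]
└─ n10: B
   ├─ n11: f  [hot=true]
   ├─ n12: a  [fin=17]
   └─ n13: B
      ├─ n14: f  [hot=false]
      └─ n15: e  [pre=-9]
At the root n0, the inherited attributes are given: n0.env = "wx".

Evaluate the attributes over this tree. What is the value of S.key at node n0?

1. n0.env = "wx"  [given at root]
2. n1.mk = false  [terminal]
3. n2.env = "zw"  ["zw"]
4. n3.lim = "mr"  ["mr"]
5. n4.mk = false  [terminal]
6. n3.env = -1  [len(D.lim) - 3]
7. n3.wid = 4  [len(D.lim) + 2]
8. n5.lab = 2  [D₀.wid + D₀.env - 1]
9. n5.tag = false  [false]
10. n5.acc = 4  [len(S.env) + 2]
11. n6.hot = true  [terminal]
12. n7.env = true  [terminal]
13. n5.val = true  [A.acc > 3]
14. n8.lim = "zwr"  [S.env ++ "r"]
15. n9.hot = false  [terminal]
16. n8.env = -3  [len(D.lim) - 6]
17. n8.wid = 30  [30]
18. n2.tag = 23  [len(S.env) + 21]
19. n2.fin = false  [false]
20. n2.key = 4  [D₀.env * 2 + 6]
21. n11.hot = true  [terminal]
22. n12.fin = 17  [terminal]
23. n14.hot = false  [terminal]
24. n15.pre = -9  [terminal]
25. n13.pre = 24  [e.pre + 33]
26. n13.lim = true  [true]
27. n13.mk = 6  [6]
28. n10.pre = -4  [B₁.pre - 28]
29. n10.lim = true  [f.hot == true]
30. n10.mk = 5  [B₁.mk - 1]
31. n0.tag = 22  [22]
32. n0.fin = false  [b.mk == true]
33. n0.key = 5  [(if B.lim then S₁.tag else S₁.key) - 18]

5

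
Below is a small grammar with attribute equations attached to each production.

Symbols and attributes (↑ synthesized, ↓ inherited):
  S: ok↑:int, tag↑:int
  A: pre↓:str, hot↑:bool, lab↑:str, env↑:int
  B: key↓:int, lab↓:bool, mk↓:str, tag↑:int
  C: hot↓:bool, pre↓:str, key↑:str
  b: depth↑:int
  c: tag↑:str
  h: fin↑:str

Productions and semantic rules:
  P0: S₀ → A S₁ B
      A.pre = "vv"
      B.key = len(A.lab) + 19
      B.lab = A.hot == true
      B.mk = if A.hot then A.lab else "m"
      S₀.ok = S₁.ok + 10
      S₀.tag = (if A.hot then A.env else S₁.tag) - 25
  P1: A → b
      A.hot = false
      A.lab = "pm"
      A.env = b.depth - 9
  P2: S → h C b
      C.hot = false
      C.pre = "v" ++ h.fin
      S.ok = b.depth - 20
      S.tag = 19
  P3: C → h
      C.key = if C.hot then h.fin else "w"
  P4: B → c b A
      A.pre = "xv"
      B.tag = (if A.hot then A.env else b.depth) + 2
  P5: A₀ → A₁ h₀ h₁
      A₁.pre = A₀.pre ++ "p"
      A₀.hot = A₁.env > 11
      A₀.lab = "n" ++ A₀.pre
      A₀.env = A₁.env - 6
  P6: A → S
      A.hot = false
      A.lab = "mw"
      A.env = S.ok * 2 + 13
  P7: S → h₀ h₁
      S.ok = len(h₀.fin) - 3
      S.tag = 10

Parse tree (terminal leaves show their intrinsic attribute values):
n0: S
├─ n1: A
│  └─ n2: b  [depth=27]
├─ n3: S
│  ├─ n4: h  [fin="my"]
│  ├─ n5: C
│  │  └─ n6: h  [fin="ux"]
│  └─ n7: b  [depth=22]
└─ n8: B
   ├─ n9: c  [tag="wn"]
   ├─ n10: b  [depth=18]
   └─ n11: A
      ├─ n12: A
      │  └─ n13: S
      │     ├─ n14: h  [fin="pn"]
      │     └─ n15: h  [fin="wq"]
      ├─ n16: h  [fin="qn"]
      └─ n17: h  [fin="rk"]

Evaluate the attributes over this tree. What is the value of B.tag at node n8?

1. n1.pre = "vv"  ["vv"]
2. n2.depth = 27  [terminal]
3. n1.hot = false  [false]
4. n1.lab = "pm"  ["pm"]
5. n1.env = 18  [b.depth - 9]
6. n4.fin = "my"  [terminal]
7. n5.hot = false  [false]
8. n5.pre = "vmy"  ["v" ++ h.fin]
9. n6.fin = "ux"  [terminal]
10. n5.key = "w"  [if C.hot then h.fin else "w"]
11. n7.depth = 22  [terminal]
12. n3.ok = 2  [b.depth - 20]
13. n3.tag = 19  [19]
14. n8.key = 21  [len(A.lab) + 19]
15. n8.lab = false  [A.hot == true]
16. n8.mk = "m"  [if A.hot then A.lab else "m"]
17. n9.tag = "wn"  [terminal]
18. n10.depth = 18  [terminal]
19. n11.pre = "xv"  ["xv"]
20. n12.pre = "xvp"  [A₀.pre ++ "p"]
21. n14.fin = "pn"  [terminal]
22. n15.fin = "wq"  [terminal]
23. n13.ok = -1  [len(h₀.fin) - 3]
24. n13.tag = 10  [10]
25. n12.hot = false  [false]
26. n12.lab = "mw"  ["mw"]
27. n12.env = 11  [S.ok * 2 + 13]
28. n16.fin = "qn"  [terminal]
29. n17.fin = "rk"  [terminal]
30. n11.hot = false  [A₁.env > 11]
31. n11.lab = "nxv"  ["n" ++ A₀.pre]
32. n11.env = 5  [A₁.env - 6]
33. n8.tag = 20  [(if A.hot then A.env else b.depth) + 2]
34. n0.ok = 12  [S₁.ok + 10]
35. n0.tag = -6  [(if A.hot then A.env else S₁.tag) - 25]

20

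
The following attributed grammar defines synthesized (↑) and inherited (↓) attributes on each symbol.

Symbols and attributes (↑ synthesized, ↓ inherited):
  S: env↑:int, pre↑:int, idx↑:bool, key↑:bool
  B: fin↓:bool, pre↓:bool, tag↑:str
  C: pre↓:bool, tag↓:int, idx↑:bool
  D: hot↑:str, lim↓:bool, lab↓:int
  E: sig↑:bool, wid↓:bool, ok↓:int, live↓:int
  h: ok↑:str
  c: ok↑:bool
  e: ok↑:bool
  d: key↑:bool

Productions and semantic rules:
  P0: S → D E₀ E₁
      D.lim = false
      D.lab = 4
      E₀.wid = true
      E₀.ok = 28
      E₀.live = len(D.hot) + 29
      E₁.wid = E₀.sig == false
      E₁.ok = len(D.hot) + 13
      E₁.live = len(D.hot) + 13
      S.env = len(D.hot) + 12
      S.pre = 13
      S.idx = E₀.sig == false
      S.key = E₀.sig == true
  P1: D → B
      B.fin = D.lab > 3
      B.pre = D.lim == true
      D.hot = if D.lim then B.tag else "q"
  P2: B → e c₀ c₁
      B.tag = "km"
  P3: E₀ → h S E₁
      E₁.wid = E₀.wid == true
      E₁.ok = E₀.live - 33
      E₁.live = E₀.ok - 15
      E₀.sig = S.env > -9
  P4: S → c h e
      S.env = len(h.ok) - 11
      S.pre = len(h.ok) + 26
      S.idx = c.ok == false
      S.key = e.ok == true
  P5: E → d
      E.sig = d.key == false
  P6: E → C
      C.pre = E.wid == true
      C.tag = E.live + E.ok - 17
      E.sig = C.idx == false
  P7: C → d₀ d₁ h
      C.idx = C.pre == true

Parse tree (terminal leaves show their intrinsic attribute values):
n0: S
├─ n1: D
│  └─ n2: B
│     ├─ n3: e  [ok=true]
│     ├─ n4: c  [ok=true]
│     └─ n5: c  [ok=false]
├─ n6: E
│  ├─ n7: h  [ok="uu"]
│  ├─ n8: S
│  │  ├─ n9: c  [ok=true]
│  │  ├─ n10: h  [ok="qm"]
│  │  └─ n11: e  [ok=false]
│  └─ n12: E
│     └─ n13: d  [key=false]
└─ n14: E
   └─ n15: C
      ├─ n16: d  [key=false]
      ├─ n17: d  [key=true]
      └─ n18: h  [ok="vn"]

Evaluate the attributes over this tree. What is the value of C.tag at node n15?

11

1. n1.lim = false  [false]
2. n1.lab = 4  [4]
3. n2.fin = true  [D.lab > 3]
4. n2.pre = false  [D.lim == true]
5. n3.ok = true  [terminal]
6. n4.ok = true  [terminal]
7. n5.ok = false  [terminal]
8. n2.tag = "km"  ["km"]
9. n1.hot = "q"  [if D.lim then B.tag else "q"]
10. n6.wid = true  [true]
11. n6.ok = 28  [28]
12. n6.live = 30  [len(D.hot) + 29]
13. n7.ok = "uu"  [terminal]
14. n9.ok = true  [terminal]
15. n10.ok = "qm"  [terminal]
16. n11.ok = false  [terminal]
17. n8.env = -9  [len(h.ok) - 11]
18. n8.pre = 28  [len(h.ok) + 26]
19. n8.idx = false  [c.ok == false]
20. n8.key = false  [e.ok == true]
21. n12.wid = true  [E₀.wid == true]
22. n12.ok = -3  [E₀.live - 33]
23. n12.live = 13  [E₀.ok - 15]
24. n13.key = false  [terminal]
25. n12.sig = true  [d.key == false]
26. n6.sig = false  [S.env > -9]
27. n14.wid = true  [E₀.sig == false]
28. n14.ok = 14  [len(D.hot) + 13]
29. n14.live = 14  [len(D.hot) + 13]
30. n15.pre = true  [E.wid == true]
31. n15.tag = 11  [E.live + E.ok - 17]
32. n16.key = false  [terminal]
33. n17.key = true  [terminal]
34. n18.ok = "vn"  [terminal]
35. n15.idx = true  [C.pre == true]
36. n14.sig = false  [C.idx == false]
37. n0.env = 13  [len(D.hot) + 12]
38. n0.pre = 13  [13]
39. n0.idx = true  [E₀.sig == false]
40. n0.key = false  [E₀.sig == true]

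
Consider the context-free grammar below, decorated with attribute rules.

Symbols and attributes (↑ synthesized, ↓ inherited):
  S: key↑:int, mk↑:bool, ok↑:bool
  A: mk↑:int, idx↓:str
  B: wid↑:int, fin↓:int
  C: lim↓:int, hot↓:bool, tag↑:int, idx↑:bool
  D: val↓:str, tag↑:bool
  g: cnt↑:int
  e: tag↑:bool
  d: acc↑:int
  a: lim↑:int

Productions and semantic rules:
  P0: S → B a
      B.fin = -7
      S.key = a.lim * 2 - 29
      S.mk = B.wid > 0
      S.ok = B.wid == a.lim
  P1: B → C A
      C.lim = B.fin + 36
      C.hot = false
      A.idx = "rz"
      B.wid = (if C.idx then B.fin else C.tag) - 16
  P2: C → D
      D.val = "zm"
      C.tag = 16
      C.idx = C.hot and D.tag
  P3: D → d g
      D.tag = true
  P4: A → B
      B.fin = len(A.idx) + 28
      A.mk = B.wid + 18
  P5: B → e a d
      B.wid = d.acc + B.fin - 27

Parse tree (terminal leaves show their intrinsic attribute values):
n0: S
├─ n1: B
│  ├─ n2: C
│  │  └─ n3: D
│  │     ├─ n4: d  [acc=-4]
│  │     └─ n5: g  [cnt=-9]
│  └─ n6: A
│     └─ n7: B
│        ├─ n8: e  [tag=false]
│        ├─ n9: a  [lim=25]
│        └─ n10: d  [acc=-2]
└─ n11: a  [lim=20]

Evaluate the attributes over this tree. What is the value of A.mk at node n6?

1. n1.fin = -7  [-7]
2. n2.lim = 29  [B.fin + 36]
3. n2.hot = false  [false]
4. n3.val = "zm"  ["zm"]
5. n4.acc = -4  [terminal]
6. n5.cnt = -9  [terminal]
7. n3.tag = true  [true]
8. n2.tag = 16  [16]
9. n2.idx = false  [C.hot and D.tag]
10. n6.idx = "rz"  ["rz"]
11. n7.fin = 30  [len(A.idx) + 28]
12. n8.tag = false  [terminal]
13. n9.lim = 25  [terminal]
14. n10.acc = -2  [terminal]
15. n7.wid = 1  [d.acc + B.fin - 27]
16. n6.mk = 19  [B.wid + 18]
17. n1.wid = 0  [(if C.idx then B.fin else C.tag) - 16]
18. n11.lim = 20  [terminal]
19. n0.key = 11  [a.lim * 2 - 29]
20. n0.mk = false  [B.wid > 0]
21. n0.ok = false  [B.wid == a.lim]

19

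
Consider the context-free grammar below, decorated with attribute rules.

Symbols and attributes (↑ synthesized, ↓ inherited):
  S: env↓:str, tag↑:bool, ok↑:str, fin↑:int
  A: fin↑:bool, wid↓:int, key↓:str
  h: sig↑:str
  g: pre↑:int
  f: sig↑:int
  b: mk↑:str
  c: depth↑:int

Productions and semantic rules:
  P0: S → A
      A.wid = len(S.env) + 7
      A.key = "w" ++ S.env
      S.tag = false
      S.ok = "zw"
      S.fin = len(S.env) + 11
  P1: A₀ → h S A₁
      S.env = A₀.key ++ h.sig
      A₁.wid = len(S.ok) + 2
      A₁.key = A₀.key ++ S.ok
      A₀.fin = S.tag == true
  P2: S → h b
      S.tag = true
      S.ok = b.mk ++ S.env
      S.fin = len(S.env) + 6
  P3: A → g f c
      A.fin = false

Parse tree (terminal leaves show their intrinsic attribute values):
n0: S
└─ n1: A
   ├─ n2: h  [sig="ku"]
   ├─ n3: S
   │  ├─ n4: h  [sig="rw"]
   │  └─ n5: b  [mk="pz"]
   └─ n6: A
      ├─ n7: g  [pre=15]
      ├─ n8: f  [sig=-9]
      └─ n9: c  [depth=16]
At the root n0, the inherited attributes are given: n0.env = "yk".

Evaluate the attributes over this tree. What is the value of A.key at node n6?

1. n0.env = "yk"  [given at root]
2. n1.wid = 9  [len(S.env) + 7]
3. n1.key = "wyk"  ["w" ++ S.env]
4. n2.sig = "ku"  [terminal]
5. n3.env = "wykku"  [A₀.key ++ h.sig]
6. n4.sig = "rw"  [terminal]
7. n5.mk = "pz"  [terminal]
8. n3.tag = true  [true]
9. n3.ok = "pzwykku"  [b.mk ++ S.env]
10. n3.fin = 11  [len(S.env) + 6]
11. n6.wid = 9  [len(S.ok) + 2]
12. n6.key = "wykpzwykku"  [A₀.key ++ S.ok]
13. n7.pre = 15  [terminal]
14. n8.sig = -9  [terminal]
15. n9.depth = 16  [terminal]
16. n6.fin = false  [false]
17. n1.fin = true  [S.tag == true]
18. n0.tag = false  [false]
19. n0.ok = "zw"  ["zw"]
20. n0.fin = 13  [len(S.env) + 11]

"wykpzwykku"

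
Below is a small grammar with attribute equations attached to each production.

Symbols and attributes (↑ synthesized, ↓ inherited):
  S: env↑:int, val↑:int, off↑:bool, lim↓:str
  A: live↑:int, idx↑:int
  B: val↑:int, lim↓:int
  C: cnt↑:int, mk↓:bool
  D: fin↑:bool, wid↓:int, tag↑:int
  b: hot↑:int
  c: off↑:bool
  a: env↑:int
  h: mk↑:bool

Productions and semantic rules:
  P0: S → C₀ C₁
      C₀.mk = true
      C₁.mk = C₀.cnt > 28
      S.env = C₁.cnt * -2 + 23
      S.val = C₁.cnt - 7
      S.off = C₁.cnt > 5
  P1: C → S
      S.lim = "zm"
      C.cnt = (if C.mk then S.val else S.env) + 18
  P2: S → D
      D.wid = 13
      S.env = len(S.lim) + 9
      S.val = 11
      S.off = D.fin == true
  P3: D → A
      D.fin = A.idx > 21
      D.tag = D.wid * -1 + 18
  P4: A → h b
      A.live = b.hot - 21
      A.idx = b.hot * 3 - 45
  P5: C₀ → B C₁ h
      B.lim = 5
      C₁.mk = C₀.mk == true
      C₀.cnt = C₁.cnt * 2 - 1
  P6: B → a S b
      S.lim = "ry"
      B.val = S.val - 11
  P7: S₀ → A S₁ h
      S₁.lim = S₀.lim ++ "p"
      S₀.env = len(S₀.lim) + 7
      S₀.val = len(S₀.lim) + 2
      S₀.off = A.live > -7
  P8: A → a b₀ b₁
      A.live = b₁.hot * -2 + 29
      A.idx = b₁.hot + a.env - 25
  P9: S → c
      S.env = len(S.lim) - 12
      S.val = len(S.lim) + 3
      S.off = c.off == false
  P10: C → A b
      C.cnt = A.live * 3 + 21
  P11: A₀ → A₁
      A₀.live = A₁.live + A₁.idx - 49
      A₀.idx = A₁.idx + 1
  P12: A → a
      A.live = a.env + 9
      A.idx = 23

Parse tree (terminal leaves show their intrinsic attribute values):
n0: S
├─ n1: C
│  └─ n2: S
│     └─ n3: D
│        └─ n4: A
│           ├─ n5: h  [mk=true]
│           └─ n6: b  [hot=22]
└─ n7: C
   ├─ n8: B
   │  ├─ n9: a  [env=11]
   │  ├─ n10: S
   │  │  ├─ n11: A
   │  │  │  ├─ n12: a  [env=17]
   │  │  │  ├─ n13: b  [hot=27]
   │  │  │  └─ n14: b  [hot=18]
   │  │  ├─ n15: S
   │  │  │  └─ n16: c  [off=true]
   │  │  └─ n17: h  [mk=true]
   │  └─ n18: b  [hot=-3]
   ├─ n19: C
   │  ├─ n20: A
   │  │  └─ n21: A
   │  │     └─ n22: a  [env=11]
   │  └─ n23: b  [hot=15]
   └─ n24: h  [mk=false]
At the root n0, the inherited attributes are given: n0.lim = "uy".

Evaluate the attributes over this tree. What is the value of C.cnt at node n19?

1. n0.lim = "uy"  [given at root]
2. n1.mk = true  [true]
3. n2.lim = "zm"  ["zm"]
4. n3.wid = 13  [13]
5. n5.mk = true  [terminal]
6. n6.hot = 22  [terminal]
7. n4.live = 1  [b.hot - 21]
8. n4.idx = 21  [b.hot * 3 - 45]
9. n3.fin = false  [A.idx > 21]
10. n3.tag = 5  [D.wid * -1 + 18]
11. n2.env = 11  [len(S.lim) + 9]
12. n2.val = 11  [11]
13. n2.off = false  [D.fin == true]
14. n1.cnt = 29  [(if C.mk then S.val else S.env) + 18]
15. n7.mk = true  [C₀.cnt > 28]
16. n8.lim = 5  [5]
17. n9.env = 11  [terminal]
18. n10.lim = "ry"  ["ry"]
19. n12.env = 17  [terminal]
20. n13.hot = 27  [terminal]
21. n14.hot = 18  [terminal]
22. n11.live = -7  [b₁.hot * -2 + 29]
23. n11.idx = 10  [b₁.hot + a.env - 25]
24. n15.lim = "ryp"  [S₀.lim ++ "p"]
25. n16.off = true  [terminal]
26. n15.env = -9  [len(S.lim) - 12]
27. n15.val = 6  [len(S.lim) + 3]
28. n15.off = false  [c.off == false]
29. n17.mk = true  [terminal]
30. n10.env = 9  [len(S₀.lim) + 7]
31. n10.val = 4  [len(S₀.lim) + 2]
32. n10.off = false  [A.live > -7]
33. n18.hot = -3  [terminal]
34. n8.val = -7  [S.val - 11]
35. n19.mk = true  [C₀.mk == true]
36. n22.env = 11  [terminal]
37. n21.live = 20  [a.env + 9]
38. n21.idx = 23  [23]
39. n20.live = -6  [A₁.live + A₁.idx - 49]
40. n20.idx = 24  [A₁.idx + 1]
41. n23.hot = 15  [terminal]
42. n19.cnt = 3  [A.live * 3 + 21]
43. n24.mk = false  [terminal]
44. n7.cnt = 5  [C₁.cnt * 2 - 1]
45. n0.env = 13  [C₁.cnt * -2 + 23]
46. n0.val = -2  [C₁.cnt - 7]
47. n0.off = false  [C₁.cnt > 5]

3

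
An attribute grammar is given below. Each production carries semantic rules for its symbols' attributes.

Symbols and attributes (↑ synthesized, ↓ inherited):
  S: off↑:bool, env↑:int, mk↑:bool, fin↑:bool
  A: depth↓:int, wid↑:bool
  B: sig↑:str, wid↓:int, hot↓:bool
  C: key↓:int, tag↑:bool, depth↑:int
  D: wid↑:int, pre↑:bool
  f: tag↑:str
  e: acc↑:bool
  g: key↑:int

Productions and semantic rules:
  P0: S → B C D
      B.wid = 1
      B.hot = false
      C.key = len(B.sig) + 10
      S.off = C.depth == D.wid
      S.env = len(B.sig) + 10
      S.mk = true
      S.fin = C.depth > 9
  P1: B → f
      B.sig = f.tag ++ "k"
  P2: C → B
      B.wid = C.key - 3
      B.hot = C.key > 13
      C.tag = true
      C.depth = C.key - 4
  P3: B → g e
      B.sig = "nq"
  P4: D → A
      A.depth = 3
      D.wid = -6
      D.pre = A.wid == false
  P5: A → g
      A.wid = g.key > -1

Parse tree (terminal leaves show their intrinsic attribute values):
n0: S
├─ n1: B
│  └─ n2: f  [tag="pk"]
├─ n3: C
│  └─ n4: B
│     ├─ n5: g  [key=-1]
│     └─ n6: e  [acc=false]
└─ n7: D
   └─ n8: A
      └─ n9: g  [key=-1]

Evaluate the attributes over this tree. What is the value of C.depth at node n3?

9

1. n1.wid = 1  [1]
2. n1.hot = false  [false]
3. n2.tag = "pk"  [terminal]
4. n1.sig = "pkk"  [f.tag ++ "k"]
5. n3.key = 13  [len(B.sig) + 10]
6. n4.wid = 10  [C.key - 3]
7. n4.hot = false  [C.key > 13]
8. n5.key = -1  [terminal]
9. n6.acc = false  [terminal]
10. n4.sig = "nq"  ["nq"]
11. n3.tag = true  [true]
12. n3.depth = 9  [C.key - 4]
13. n8.depth = 3  [3]
14. n9.key = -1  [terminal]
15. n8.wid = false  [g.key > -1]
16. n7.wid = -6  [-6]
17. n7.pre = true  [A.wid == false]
18. n0.off = false  [C.depth == D.wid]
19. n0.env = 13  [len(B.sig) + 10]
20. n0.mk = true  [true]
21. n0.fin = false  [C.depth > 9]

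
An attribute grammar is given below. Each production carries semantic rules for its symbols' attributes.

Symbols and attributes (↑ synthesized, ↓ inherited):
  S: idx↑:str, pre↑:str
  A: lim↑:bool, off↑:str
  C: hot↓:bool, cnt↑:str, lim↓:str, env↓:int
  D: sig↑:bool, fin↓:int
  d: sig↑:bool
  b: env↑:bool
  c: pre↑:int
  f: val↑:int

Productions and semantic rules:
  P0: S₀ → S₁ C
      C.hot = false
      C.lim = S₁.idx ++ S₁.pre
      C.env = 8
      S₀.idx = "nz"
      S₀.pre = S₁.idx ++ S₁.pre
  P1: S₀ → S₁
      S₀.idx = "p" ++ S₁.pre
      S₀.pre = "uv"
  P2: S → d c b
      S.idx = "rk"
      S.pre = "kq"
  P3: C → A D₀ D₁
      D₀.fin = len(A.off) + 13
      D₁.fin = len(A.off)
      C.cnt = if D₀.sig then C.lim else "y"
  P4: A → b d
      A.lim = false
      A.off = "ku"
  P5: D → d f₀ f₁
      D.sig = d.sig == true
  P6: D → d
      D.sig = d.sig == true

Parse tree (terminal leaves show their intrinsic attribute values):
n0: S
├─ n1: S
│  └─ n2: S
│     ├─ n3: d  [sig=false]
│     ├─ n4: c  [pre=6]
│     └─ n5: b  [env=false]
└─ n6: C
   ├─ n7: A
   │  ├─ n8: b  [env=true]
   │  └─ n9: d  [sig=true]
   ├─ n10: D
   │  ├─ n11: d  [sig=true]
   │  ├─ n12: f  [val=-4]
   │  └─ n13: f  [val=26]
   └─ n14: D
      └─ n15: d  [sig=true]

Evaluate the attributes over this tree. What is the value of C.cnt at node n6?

"pkquv"

1. n3.sig = false  [terminal]
2. n4.pre = 6  [terminal]
3. n5.env = false  [terminal]
4. n2.idx = "rk"  ["rk"]
5. n2.pre = "kq"  ["kq"]
6. n1.idx = "pkq"  ["p" ++ S₁.pre]
7. n1.pre = "uv"  ["uv"]
8. n6.hot = false  [false]
9. n6.lim = "pkquv"  [S₁.idx ++ S₁.pre]
10. n6.env = 8  [8]
11. n8.env = true  [terminal]
12. n9.sig = true  [terminal]
13. n7.lim = false  [false]
14. n7.off = "ku"  ["ku"]
15. n10.fin = 15  [len(A.off) + 13]
16. n11.sig = true  [terminal]
17. n12.val = -4  [terminal]
18. n13.val = 26  [terminal]
19. n10.sig = true  [d.sig == true]
20. n14.fin = 2  [len(A.off)]
21. n15.sig = true  [terminal]
22. n14.sig = true  [d.sig == true]
23. n6.cnt = "pkquv"  [if D₀.sig then C.lim else "y"]
24. n0.idx = "nz"  ["nz"]
25. n0.pre = "pkquv"  [S₁.idx ++ S₁.pre]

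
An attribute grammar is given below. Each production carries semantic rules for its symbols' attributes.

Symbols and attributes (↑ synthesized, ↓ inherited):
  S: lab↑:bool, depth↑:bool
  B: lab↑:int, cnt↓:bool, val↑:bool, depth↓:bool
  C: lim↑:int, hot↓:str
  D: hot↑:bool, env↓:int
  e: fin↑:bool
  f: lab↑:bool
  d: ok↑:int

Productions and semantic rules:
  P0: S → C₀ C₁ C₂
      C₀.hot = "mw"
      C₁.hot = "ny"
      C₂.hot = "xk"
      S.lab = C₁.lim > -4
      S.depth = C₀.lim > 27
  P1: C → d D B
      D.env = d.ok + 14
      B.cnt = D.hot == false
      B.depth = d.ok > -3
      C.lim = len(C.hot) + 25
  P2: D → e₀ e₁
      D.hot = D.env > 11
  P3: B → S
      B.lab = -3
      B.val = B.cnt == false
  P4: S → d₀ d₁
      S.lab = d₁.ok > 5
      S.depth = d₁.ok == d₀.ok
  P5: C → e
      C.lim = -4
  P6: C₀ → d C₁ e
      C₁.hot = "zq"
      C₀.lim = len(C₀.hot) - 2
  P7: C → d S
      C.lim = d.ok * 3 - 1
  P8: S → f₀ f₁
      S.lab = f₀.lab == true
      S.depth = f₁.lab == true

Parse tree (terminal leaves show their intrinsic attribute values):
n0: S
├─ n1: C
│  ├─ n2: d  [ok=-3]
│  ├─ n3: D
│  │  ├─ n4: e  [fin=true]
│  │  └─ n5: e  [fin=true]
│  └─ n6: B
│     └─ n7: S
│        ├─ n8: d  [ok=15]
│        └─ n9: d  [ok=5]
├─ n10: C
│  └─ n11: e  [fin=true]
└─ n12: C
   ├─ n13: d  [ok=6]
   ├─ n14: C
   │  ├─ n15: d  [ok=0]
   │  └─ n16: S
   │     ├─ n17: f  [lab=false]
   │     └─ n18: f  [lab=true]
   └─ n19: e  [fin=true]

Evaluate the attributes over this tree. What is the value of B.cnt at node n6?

true

1. n1.hot = "mw"  ["mw"]
2. n2.ok = -3  [terminal]
3. n3.env = 11  [d.ok + 14]
4. n4.fin = true  [terminal]
5. n5.fin = true  [terminal]
6. n3.hot = false  [D.env > 11]
7. n6.cnt = true  [D.hot == false]
8. n6.depth = false  [d.ok > -3]
9. n8.ok = 15  [terminal]
10. n9.ok = 5  [terminal]
11. n7.lab = false  [d₁.ok > 5]
12. n7.depth = false  [d₁.ok == d₀.ok]
13. n6.lab = -3  [-3]
14. n6.val = false  [B.cnt == false]
15. n1.lim = 27  [len(C.hot) + 25]
16. n10.hot = "ny"  ["ny"]
17. n11.fin = true  [terminal]
18. n10.lim = -4  [-4]
19. n12.hot = "xk"  ["xk"]
20. n13.ok = 6  [terminal]
21. n14.hot = "zq"  ["zq"]
22. n15.ok = 0  [terminal]
23. n17.lab = false  [terminal]
24. n18.lab = true  [terminal]
25. n16.lab = false  [f₀.lab == true]
26. n16.depth = true  [f₁.lab == true]
27. n14.lim = -1  [d.ok * 3 - 1]
28. n19.fin = true  [terminal]
29. n12.lim = 0  [len(C₀.hot) - 2]
30. n0.lab = false  [C₁.lim > -4]
31. n0.depth = false  [C₀.lim > 27]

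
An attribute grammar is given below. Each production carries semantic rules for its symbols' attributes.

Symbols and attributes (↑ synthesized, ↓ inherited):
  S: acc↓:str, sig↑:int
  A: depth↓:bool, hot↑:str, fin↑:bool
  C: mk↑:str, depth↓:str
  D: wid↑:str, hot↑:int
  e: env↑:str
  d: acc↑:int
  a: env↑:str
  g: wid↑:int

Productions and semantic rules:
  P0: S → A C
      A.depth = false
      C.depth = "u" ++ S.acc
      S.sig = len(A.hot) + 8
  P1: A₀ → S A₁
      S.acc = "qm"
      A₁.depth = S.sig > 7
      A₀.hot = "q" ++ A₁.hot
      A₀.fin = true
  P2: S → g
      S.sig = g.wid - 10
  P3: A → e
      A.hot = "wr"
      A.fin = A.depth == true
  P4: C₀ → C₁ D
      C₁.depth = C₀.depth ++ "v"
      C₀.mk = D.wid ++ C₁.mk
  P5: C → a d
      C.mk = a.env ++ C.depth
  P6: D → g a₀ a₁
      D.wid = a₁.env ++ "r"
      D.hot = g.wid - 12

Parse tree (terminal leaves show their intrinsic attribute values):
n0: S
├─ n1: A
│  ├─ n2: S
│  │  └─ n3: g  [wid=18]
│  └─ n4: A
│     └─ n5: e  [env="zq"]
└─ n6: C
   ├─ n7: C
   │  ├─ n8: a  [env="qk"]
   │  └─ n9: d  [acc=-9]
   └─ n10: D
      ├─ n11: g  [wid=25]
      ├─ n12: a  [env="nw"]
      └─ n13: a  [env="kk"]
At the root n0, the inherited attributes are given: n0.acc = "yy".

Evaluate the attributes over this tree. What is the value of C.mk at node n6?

1. n0.acc = "yy"  [given at root]
2. n1.depth = false  [false]
3. n2.acc = "qm"  ["qm"]
4. n3.wid = 18  [terminal]
5. n2.sig = 8  [g.wid - 10]
6. n4.depth = true  [S.sig > 7]
7. n5.env = "zq"  [terminal]
8. n4.hot = "wr"  ["wr"]
9. n4.fin = true  [A.depth == true]
10. n1.hot = "qwr"  ["q" ++ A₁.hot]
11. n1.fin = true  [true]
12. n6.depth = "uyy"  ["u" ++ S.acc]
13. n7.depth = "uyyv"  [C₀.depth ++ "v"]
14. n8.env = "qk"  [terminal]
15. n9.acc = -9  [terminal]
16. n7.mk = "qkuyyv"  [a.env ++ C.depth]
17. n11.wid = 25  [terminal]
18. n12.env = "nw"  [terminal]
19. n13.env = "kk"  [terminal]
20. n10.wid = "kkr"  [a₁.env ++ "r"]
21. n10.hot = 13  [g.wid - 12]
22. n6.mk = "kkrqkuyyv"  [D.wid ++ C₁.mk]
23. n0.sig = 11  [len(A.hot) + 8]

"kkrqkuyyv"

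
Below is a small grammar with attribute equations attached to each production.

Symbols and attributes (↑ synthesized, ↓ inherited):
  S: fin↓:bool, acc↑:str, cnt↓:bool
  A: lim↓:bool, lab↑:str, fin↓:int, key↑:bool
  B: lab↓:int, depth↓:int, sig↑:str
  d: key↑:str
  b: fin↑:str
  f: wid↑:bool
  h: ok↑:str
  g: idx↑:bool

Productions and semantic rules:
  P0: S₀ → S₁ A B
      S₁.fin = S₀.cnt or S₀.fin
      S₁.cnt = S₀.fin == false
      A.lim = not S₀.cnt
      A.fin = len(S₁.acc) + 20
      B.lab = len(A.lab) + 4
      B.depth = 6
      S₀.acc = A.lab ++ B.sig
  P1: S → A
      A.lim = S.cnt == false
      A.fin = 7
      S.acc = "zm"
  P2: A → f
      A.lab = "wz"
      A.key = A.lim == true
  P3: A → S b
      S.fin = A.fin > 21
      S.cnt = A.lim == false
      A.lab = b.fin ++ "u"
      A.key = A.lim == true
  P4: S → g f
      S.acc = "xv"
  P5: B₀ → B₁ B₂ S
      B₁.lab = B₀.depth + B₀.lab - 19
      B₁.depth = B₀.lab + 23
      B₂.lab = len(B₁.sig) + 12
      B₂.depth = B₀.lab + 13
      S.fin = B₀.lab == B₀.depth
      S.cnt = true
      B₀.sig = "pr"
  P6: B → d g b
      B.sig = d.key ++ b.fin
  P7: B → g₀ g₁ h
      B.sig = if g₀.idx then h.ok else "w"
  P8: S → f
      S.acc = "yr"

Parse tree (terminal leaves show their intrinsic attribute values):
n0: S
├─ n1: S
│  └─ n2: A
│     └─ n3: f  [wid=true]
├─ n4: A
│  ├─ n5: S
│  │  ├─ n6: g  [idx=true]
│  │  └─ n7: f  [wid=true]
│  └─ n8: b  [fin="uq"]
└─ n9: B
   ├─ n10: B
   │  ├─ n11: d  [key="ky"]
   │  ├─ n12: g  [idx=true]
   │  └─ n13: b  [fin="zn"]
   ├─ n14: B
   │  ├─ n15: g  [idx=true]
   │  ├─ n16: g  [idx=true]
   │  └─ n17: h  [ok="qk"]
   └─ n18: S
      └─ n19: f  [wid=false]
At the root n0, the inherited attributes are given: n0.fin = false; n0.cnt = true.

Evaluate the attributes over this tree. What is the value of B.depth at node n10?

1. n0.fin = false  [given at root]
2. n0.cnt = true  [given at root]
3. n1.fin = true  [S₀.cnt or S₀.fin]
4. n1.cnt = true  [S₀.fin == false]
5. n2.lim = false  [S.cnt == false]
6. n2.fin = 7  [7]
7. n3.wid = true  [terminal]
8. n2.lab = "wz"  ["wz"]
9. n2.key = false  [A.lim == true]
10. n1.acc = "zm"  ["zm"]
11. n4.lim = false  [not S₀.cnt]
12. n4.fin = 22  [len(S₁.acc) + 20]
13. n5.fin = true  [A.fin > 21]
14. n5.cnt = true  [A.lim == false]
15. n6.idx = true  [terminal]
16. n7.wid = true  [terminal]
17. n5.acc = "xv"  ["xv"]
18. n8.fin = "uq"  [terminal]
19. n4.lab = "uqu"  [b.fin ++ "u"]
20. n4.key = false  [A.lim == true]
21. n9.lab = 7  [len(A.lab) + 4]
22. n9.depth = 6  [6]
23. n10.lab = -6  [B₀.depth + B₀.lab - 19]
24. n10.depth = 30  [B₀.lab + 23]
25. n11.key = "ky"  [terminal]
26. n12.idx = true  [terminal]
27. n13.fin = "zn"  [terminal]
28. n10.sig = "kyzn"  [d.key ++ b.fin]
29. n14.lab = 16  [len(B₁.sig) + 12]
30. n14.depth = 20  [B₀.lab + 13]
31. n15.idx = true  [terminal]
32. n16.idx = true  [terminal]
33. n17.ok = "qk"  [terminal]
34. n14.sig = "qk"  [if g₀.idx then h.ok else "w"]
35. n18.fin = false  [B₀.lab == B₀.depth]
36. n18.cnt = true  [true]
37. n19.wid = false  [terminal]
38. n18.acc = "yr"  ["yr"]
39. n9.sig = "pr"  ["pr"]
40. n0.acc = "uqupr"  [A.lab ++ B.sig]

30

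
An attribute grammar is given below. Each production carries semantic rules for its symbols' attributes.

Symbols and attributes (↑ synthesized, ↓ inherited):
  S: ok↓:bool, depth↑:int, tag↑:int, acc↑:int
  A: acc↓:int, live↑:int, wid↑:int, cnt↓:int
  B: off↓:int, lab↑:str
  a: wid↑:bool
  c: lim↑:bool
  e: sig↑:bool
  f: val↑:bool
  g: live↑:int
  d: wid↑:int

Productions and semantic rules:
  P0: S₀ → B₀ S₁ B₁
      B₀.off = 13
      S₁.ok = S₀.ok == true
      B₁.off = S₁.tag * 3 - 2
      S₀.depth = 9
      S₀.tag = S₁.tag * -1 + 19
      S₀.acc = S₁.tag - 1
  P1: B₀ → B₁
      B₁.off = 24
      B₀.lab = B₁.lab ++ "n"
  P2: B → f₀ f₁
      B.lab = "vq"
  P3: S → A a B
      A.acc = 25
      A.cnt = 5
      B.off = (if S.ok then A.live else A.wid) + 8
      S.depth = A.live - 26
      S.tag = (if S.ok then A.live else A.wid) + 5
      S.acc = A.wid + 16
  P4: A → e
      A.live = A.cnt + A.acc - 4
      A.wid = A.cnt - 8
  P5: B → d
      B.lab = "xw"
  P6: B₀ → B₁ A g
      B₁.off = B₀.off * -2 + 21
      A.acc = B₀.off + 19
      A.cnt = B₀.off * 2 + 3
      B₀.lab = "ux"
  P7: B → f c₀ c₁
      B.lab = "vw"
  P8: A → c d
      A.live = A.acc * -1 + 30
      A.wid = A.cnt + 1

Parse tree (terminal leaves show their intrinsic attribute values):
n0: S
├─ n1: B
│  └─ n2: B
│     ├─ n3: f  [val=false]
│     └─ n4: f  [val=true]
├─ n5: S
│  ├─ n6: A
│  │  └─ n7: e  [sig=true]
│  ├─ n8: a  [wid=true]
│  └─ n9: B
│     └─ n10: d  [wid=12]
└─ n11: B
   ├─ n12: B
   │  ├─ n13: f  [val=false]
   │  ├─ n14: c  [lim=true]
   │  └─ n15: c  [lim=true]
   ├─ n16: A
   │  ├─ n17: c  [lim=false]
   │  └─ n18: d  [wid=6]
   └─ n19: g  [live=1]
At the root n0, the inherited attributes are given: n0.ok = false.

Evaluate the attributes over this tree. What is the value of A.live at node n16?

1. n0.ok = false  [given at root]
2. n1.off = 13  [13]
3. n2.off = 24  [24]
4. n3.val = false  [terminal]
5. n4.val = true  [terminal]
6. n2.lab = "vq"  ["vq"]
7. n1.lab = "vqn"  [B₁.lab ++ "n"]
8. n5.ok = false  [S₀.ok == true]
9. n6.acc = 25  [25]
10. n6.cnt = 5  [5]
11. n7.sig = true  [terminal]
12. n6.live = 26  [A.cnt + A.acc - 4]
13. n6.wid = -3  [A.cnt - 8]
14. n8.wid = true  [terminal]
15. n9.off = 5  [(if S.ok then A.live else A.wid) + 8]
16. n10.wid = 12  [terminal]
17. n9.lab = "xw"  ["xw"]
18. n5.depth = 0  [A.live - 26]
19. n5.tag = 2  [(if S.ok then A.live else A.wid) + 5]
20. n5.acc = 13  [A.wid + 16]
21. n11.off = 4  [S₁.tag * 3 - 2]
22. n12.off = 13  [B₀.off * -2 + 21]
23. n13.val = false  [terminal]
24. n14.lim = true  [terminal]
25. n15.lim = true  [terminal]
26. n12.lab = "vw"  ["vw"]
27. n16.acc = 23  [B₀.off + 19]
28. n16.cnt = 11  [B₀.off * 2 + 3]
29. n17.lim = false  [terminal]
30. n18.wid = 6  [terminal]
31. n16.live = 7  [A.acc * -1 + 30]
32. n16.wid = 12  [A.cnt + 1]
33. n19.live = 1  [terminal]
34. n11.lab = "ux"  ["ux"]
35. n0.depth = 9  [9]
36. n0.tag = 17  [S₁.tag * -1 + 19]
37. n0.acc = 1  [S₁.tag - 1]

7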